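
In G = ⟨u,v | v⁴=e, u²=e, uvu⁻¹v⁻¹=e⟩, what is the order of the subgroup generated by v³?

|⟨v³⟩| equals the order of v³. Compute successive powers until reaching e:
  (v³)¹ = v³, (v³)² = v², (v³)³ = v, (v³)⁴ = e.
The smallest positive k with (v³)ᵏ = e is 4, so |⟨v³⟩| = 4.

Answer: 4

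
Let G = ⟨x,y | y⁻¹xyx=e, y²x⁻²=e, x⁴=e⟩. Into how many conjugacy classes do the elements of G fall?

The conjugacy classes (representative and size) are:
  [e] (size 1), [x³] (size 2), [x²] (size 1), [y⁻¹] (size 2), [xy⁻¹] (size 2).
Class equation: 1 + 2 + 1 + 2 + 2 = 8 = |G|. So G has 5 conjugacy classes.

Answer: 5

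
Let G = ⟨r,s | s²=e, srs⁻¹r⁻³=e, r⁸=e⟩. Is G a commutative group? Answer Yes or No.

r·s = rs but s·r = r³s, so r·s ≠ s·r and G is not abelian.

Answer: No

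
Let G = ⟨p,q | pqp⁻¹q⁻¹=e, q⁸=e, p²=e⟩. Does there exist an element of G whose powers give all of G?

|G| = 16, but the maximum element order in G is 8 < 16. No single element generates all of G, so G is not cyclic.

Answer: No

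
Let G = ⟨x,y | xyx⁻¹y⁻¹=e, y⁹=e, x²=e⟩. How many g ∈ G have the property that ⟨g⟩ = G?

G is cyclic of order 18. An element generates G iff its order is 18, and a cyclic group of order 18 has exactly φ(18) = 6 such elements.

Answer: 6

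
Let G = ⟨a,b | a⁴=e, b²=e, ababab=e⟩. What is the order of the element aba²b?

Compute successive powers until reaching e:
  (aba²b)¹ = aba²b, (aba²b)² = e.
The smallest positive k with (aba²b)ᵏ = e is 2.

Answer: 2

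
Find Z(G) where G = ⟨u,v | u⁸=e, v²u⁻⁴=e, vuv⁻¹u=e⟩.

An element z ∈ Z(G) iff z commutes with every generator.
For example u⁴ is central: (u⁴)·u = u⁵ = u·(u⁴); (u⁴)·v = v⁻¹ = v·(u⁴).
Whereas u ∉ Z(G) since u·v = uv ≠ u³v⁻¹ = v·u.
Checking each of the 16 elements this way gives Z(G) = {e, u⁴}, of order 2.

Answer: {e, u⁴}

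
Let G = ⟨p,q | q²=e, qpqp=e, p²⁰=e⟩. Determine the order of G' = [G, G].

G' = [G, G] is generated by all commutators. The generator-pair commutators are: [p, q] = p².
The subgroup they normally generate is {e, p², p⁴, p⁶, p⁸, p¹⁰, p¹², p¹⁴, p¹⁶, p¹⁸}, of order 10.
Check: |G/G'| = 40/10 = 4 is the order of the abelianisation.

Answer: 10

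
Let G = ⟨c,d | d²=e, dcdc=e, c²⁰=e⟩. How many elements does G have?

Enumerate words in the generators, reducing via the relations: the distinct elements are
  {c, d, e, cd, c², c³, c⁴, c⁵, c⁶, c⁷, c⁸, c⁹, c²d, c³d, c¹², c¹³, c¹¹, c¹⁰, c¹⁴, c¹⁵, c¹⁶, c¹⁷, c¹⁸, c¹⁹, c⁴d, c⁵d, c⁶d, c⁷d, c⁸d, c⁹d, c¹²d, c¹³d, c¹¹d, c¹⁰d, c¹⁴d, c¹⁵d, c¹⁶d, c¹⁷d, c¹⁸d, c¹⁹d}.
No further products give new elements, so |G| = 40.

Answer: 40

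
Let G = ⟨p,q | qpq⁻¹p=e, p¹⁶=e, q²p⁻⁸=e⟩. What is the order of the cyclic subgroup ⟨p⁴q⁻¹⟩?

|⟨p⁴q⁻¹⟩| equals the order of p⁴q⁻¹. Compute successive powers until reaching e:
  (p⁴q⁻¹)¹ = p⁴q⁻¹, (p⁴q⁻¹)² = p⁸, (p⁴q⁻¹)³ = p⁴q, (p⁴q⁻¹)⁴ = e.
The smallest positive k with (p⁴q⁻¹)ᵏ = e is 4, so |⟨p⁴q⁻¹⟩| = 4.

Answer: 4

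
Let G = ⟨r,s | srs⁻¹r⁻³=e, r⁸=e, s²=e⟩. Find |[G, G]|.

G' = [G, G] is generated by all commutators. The generator-pair commutators are: [r, s] = r⁶.
The subgroup they normally generate is {e, r², r⁴, r⁶}, of order 4.
Check: |G/G'| = 16/4 = 4 is the order of the abelianisation.

Answer: 4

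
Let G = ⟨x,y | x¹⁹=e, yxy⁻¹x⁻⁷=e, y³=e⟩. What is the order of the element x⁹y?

Compute successive powers until reaching e:
  (x⁹y)¹ = x⁹y, (x⁹y)² = x¹⁵y², (x⁹y)³ = e.
The smallest positive k with (x⁹y)ᵏ = e is 3.

Answer: 3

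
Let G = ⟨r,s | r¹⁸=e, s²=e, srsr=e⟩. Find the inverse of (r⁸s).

The order of (r⁸s) is 2 (smallest k with (r⁸s)ᵏ = e), so (r⁸s)⁻¹ = (r⁸s)¹ = r⁸s.
Check: (r⁸s) · (r⁸s) → (r⁸s) · r⁸ = s;   s · s = e, giving e as required.

Answer: r⁸s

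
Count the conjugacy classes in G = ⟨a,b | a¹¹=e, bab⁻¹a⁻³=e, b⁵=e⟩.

The conjugacy classes (representative and size) are:
  [e] (size 1), [a³] (size 5), [a⁶] (size 5), [a⁷b] (size 11), [a⁹b²] (size 11), [a⁷b³] (size 11), [a⁷b⁴] (size 11).
Class equation: 1 + 5 + 5 + 11 + 11 + 11 + 11 = 55 = |G|. So G has 7 conjugacy classes.

Answer: 7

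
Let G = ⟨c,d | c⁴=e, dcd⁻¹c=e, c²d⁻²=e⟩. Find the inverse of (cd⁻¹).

The order of (cd⁻¹) is 4 (smallest k with (cd⁻¹)ᵏ = e), so (cd⁻¹)⁻¹ = (cd⁻¹)³ = cd.
Check: (cd⁻¹) · (cd) → (cd⁻¹) · c = d⁻¹;   (d⁻¹) · d = e, giving e as required.

Answer: cd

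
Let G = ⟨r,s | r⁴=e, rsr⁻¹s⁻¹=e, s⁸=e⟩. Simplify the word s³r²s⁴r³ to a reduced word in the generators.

Multiply left to right, reducing at each step:
  (s³) · r² = r²s³
  (r²s³) · s⁴ = r²s⁷
  (r²s⁷) · r³ = rs⁷

Answer: rs⁷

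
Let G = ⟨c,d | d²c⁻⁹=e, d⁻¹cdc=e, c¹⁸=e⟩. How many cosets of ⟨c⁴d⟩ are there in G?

First find ord(c⁴d) by computing successive powers:
  (c⁴d)¹ = c⁴d, (c⁴d)² = c⁹, (c⁴d)³ = c⁴d⁻¹, (c⁴d)⁴ = e.
So |⟨c⁴d⟩| = ord(c⁴d) = 4. With |G| = 36, by Lagrange [G : ⟨c⁴d⟩] = 36/4 = 9.

Answer: 9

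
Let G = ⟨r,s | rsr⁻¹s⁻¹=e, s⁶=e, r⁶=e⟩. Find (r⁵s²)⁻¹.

The order of (r⁵s²) is 6 (smallest k with (r⁵s²)ᵏ = e), so (r⁵s²)⁻¹ = (r⁵s²)⁵ = rs⁴.
Check: (r⁵s²) · (rs⁴) → (r⁵s²) · r = s²;   (s²) · s⁴ = e, giving e as required.

Answer: rs⁴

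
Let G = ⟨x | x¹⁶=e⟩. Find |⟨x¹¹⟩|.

|⟨x¹¹⟩| equals the order of x¹¹. Compute successive powers until reaching e:
  (x¹¹)¹ = x¹¹, (x¹¹)² = x⁶, (x¹¹)³ = x, (x¹¹)⁴ = x¹², (x¹¹)⁵ = x⁷, (x¹¹)⁶ = x², (x¹¹)⁷ = x¹³, (x¹¹)⁸ = x⁸, (x¹¹)⁹ = x³, (x¹¹)¹⁰ = x¹⁴, (x¹¹)¹¹ = x⁹, (x¹¹)¹² = x⁴, (x¹¹)¹³ = x¹⁵, (x¹¹)¹⁴ = x¹⁰, (x¹¹)¹⁵ = x⁵, (x¹¹)¹⁶ = e.
The smallest positive k with (x¹¹)ᵏ = e is 16, so |⟨x¹¹⟩| = 16.

Answer: 16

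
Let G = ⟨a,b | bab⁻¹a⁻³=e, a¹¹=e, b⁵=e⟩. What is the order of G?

Enumerate words in the generators, reducing via the relations: the distinct elements are
  {a, b, e, ab, a², a³, a⁴, a⁵, a⁶, a⁷, a⁸, a⁹, b², b³, b⁴, ab², ab³, ab⁴, a²b, a³b, a¹⁰, a⁴b, a⁵b, a⁶b, a⁷b, a⁸b, a⁹b, a²b², a²b³, a²b⁴, a³b², a³b³, a³b⁴, a¹⁰b, a⁴b², a⁴b³, a⁴b⁴, a⁵b², a⁵b³, a⁵b⁴, a⁶b², a⁶b³, a⁶b⁴, a⁷b², a⁷b³, a⁷b⁴, a⁸b², a⁸b³, a⁸b⁴, a⁹b², a⁹b³, a⁹b⁴, a¹⁰b², a¹⁰b³, a¹⁰b⁴}.
No further products give new elements, so |G| = 55.

Answer: 55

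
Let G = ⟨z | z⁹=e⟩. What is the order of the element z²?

Compute successive powers until reaching e:
  (z²)¹ = z², (z²)² = z⁴, (z²)³ = z⁶, (z²)⁴ = z⁸, (z²)⁵ = z, (z²)⁶ = z³, (z²)⁷ = z⁵, (z²)⁸ = z⁷, (z²)⁹ = e.
The smallest positive k with (z²)ᵏ = e is 9.

Answer: 9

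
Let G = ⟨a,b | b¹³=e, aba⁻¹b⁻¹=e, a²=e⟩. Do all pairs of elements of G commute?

Each pair of generators commutes: a·b = ab = b·a. Since the generators pairwise commute, every element of G commutes with every other, so G is abelian.

Answer: Yes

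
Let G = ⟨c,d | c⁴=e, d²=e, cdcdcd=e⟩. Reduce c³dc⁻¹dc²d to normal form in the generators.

Multiply left to right, reducing at each step:
  (c³) · d = c³d
  (c³d) · c⁻¹ = c³dc³
  (c³dc³) · d = dc
  (dc) · c² = dc³
  (dc³) · d = cdc

Answer: cdc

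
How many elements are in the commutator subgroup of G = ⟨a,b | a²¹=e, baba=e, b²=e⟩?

G' = [G, G] is generated by all commutators. The generator-pair commutators are: [a, b] = a².
The subgroup they normally generate is {e, a, a², a³, a⁴, a⁵, a⁶, a⁷, a⁸, a⁹, a¹⁰, a¹¹, a¹², a¹³, a¹⁴, a¹⁵, a¹⁶, a¹⁷, a¹⁸, a¹⁹, a²⁰}, of order 21.
Check: |G/G'| = 42/21 = 2 is the order of the abelianisation.

Answer: 21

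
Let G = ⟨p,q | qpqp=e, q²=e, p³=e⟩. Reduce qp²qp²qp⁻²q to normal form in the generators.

Multiply left to right, reducing at each step:
  q · p² = pq
  (pq) · q = p
  p · p² = e
  e · q = q
  q · p⁻² = p²q
  (p²q) · q = p²

Answer: p²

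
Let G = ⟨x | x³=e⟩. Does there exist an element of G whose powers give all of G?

|G| = 3. The element x has order 3 (its powers give 3 distinct elements), so ⟨x⟩ = G and G is cyclic.

Answer: Yes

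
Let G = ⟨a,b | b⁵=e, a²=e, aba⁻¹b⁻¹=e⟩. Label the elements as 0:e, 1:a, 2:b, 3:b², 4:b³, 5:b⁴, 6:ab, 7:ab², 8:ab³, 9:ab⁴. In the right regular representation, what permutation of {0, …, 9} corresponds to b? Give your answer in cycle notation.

(0 2 3 4 5)(1 6 7 8 9)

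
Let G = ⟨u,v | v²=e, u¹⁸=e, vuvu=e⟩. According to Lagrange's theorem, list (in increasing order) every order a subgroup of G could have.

|G| = 36 = 2² · 3². By Lagrange's theorem the order of any subgroup divides 36; the divisors of 36 are 1, 2, 3, 4, 6, 9, 12, 18, 36.

Answer: 1, 2, 3, 4, 6, 9, 12, 18, 36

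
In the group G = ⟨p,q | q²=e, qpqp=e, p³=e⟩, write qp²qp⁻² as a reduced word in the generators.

Multiply left to right, reducing at each step:
  q · p² = pq
  (pq) · q = p
  p · p⁻² = p²

Answer: p²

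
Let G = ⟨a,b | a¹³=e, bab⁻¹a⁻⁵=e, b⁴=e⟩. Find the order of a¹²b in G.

Compute successive powers until reaching e:
  (a¹²b)¹ = a¹²b, (a¹²b)² = a⁷b², (a¹²b)³ = a⁸b³, (a¹²b)⁴ = e.
The smallest positive k with (a¹²b)ᵏ = e is 4.

Answer: 4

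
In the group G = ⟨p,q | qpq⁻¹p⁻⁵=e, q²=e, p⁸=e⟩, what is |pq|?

Compute successive powers until reaching e:
  (pq)¹ = pq, (pq)² = p⁶, (pq)³ = p⁷q, (pq)⁴ = p⁴, (pq)⁵ = p⁵q, (pq)⁶ = p², (pq)⁷ = p³q, (pq)⁸ = e.
The smallest positive k with (pq)ᵏ = e is 8.

Answer: 8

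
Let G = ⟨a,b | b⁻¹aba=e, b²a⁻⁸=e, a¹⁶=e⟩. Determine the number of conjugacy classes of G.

The conjugacy classes (representative and size) are:
  [e] (size 1), [a] (size 2), [a¹⁴] (size 2), [a³] (size 2), [a¹²] (size 2), [a⁵] (size 2), [a¹⁰] (size 2), [a⁷] (size 2), [a⁸] (size 1), [a⁶b] (size 8), [a³b⁻¹] (size 8).
Class equation: 1 + 2 + 2 + 2 + 2 + 2 + 2 + 2 + 1 + 8 + 8 = 32 = |G|. So G has 11 conjugacy classes.

Answer: 11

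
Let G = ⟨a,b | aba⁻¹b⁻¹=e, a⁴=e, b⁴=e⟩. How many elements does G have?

Enumerate words in the generators, reducing via the relations: the distinct elements are
  {a, b, e, ab, a², a³, b², b³, ab², ab³, a²b, a³b, a²b², a²b³, a³b², a³b³}.
No further products give new elements, so |G| = 16.

Answer: 16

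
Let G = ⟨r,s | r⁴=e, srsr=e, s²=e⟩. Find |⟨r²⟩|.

|⟨r²⟩| equals the order of r². Compute successive powers until reaching e:
  (r²)¹ = r², (r²)² = e.
The smallest positive k with (r²)ᵏ = e is 2, so |⟨r²⟩| = 2.

Answer: 2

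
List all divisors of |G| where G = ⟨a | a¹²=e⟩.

|G| = 12 = 2² · 3. By Lagrange's theorem the order of any subgroup divides 12; the divisors of 12 are 1, 2, 3, 4, 6, 12.

Answer: 1, 2, 3, 4, 6, 12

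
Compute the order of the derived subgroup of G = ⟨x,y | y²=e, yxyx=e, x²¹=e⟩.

G' = [G, G] is generated by all commutators. The generator-pair commutators are: [x, y] = x².
The subgroup they normally generate is {e, x, x², x³, x⁴, x⁵, x⁶, x⁷, x⁸, x⁹, x¹⁰, x¹¹, x¹², x¹³, x¹⁴, x¹⁵, x¹⁶, x¹⁷, x¹⁸, x¹⁹, x²⁰}, of order 21.
Check: |G/G'| = 42/21 = 2 is the order of the abelianisation.

Answer: 21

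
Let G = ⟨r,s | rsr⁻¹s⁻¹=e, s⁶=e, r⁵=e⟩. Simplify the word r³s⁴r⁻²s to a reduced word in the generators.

Multiply left to right, reducing at each step:
  (r³) · s⁴ = r³s⁴
  (r³s⁴) · r⁻² = rs⁴
  (rs⁴) · s = rs⁵

Answer: rs⁵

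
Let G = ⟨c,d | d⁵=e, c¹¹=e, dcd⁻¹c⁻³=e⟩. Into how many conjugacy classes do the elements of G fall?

The conjugacy classes (representative and size) are:
  [e] (size 1), [c³] (size 5), [c⁶] (size 5), [c⁷d] (size 11), [c⁹d²] (size 11), [c⁷d³] (size 11), [c⁷d⁴] (size 11).
Class equation: 1 + 5 + 5 + 11 + 11 + 11 + 11 = 55 = |G|. So G has 7 conjugacy classes.

Answer: 7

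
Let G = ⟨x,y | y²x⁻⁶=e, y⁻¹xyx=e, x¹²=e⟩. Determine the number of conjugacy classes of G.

The conjugacy classes (representative and size) are:
  [e] (size 1), [x¹¹] (size 2), [x²] (size 2), [x⁹] (size 2), [x⁴] (size 2), [x⁵] (size 2), [x⁶] (size 1), [x²y] (size 6), [xy] (size 6).
Class equation: 1 + 2 + 2 + 2 + 2 + 2 + 1 + 6 + 6 = 24 = |G|. So G has 9 conjugacy classes.

Answer: 9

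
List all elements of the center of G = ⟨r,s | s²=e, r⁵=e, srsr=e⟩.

An element z ∈ Z(G) iff z commutes with every generator.
For example e is central: e·r = r = r·e; e·s = s = s·e.
Whereas r ∉ Z(G) since r·s = rs ≠ r⁴s = s·r.
Checking each of the 10 elements this way gives Z(G) = {e}, of order 1.

Answer: {e}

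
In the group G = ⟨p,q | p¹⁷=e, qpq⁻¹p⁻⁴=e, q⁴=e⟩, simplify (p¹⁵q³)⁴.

Compute successive powers of (p¹⁵q³), reducing at each step:
  (p¹⁵q³)²: (p¹⁵q³) · p¹⁵ = p⁶q³;   (p⁶q³) · q³ = p⁶q²
  (p¹⁵q³)³: (p⁶q²) · p¹⁵ = p⁸q²;   (p⁸q²) · q³ = p⁸q
  (p¹⁵q³)⁴: (p⁸q) · p¹⁵ = q;   q · q³ = e

Answer: e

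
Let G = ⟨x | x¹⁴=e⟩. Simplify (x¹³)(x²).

Compute (x¹³) · (x²) by multiplying left to right and reducing via the relations at each step:
  (x¹³) · x² = x

Answer: x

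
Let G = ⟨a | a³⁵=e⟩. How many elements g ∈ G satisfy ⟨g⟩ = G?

G is cyclic of order 35. An element generates G iff its order is 35, and a cyclic group of order 35 has exactly φ(35) = 24 such elements.

Answer: 24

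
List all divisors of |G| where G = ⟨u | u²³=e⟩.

|G| = 23 = 23. By Lagrange's theorem the order of any subgroup divides 23; the divisors of 23 are 1, 23.

Answer: 1, 23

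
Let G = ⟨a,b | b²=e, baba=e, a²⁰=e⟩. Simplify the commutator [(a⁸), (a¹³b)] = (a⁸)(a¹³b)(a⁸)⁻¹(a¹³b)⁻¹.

[(a⁸), (a¹³b)] = (a⁸)·(a¹³b)·(a⁸)⁻¹·(a¹³b)⁻¹.
  (a⁸) · (a¹³b) = ab
  (ab) · (a¹²) = a⁹b
  (a⁹b) · (a¹³b) = a¹⁶

Answer: a¹⁶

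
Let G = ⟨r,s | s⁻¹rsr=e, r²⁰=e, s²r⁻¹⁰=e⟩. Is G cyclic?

Every cyclic group is abelian. But r·s = rs while s·r = r⁹s⁻¹, so r·s ≠ s·r and G is not abelian. Hence G is not cyclic.

Answer: No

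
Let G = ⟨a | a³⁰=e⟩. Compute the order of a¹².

Compute successive powers until reaching e:
  (a¹²)¹ = a¹², (a¹²)² = a²⁴, (a¹²)³ = a⁶, (a¹²)⁴ = a¹⁸, (a¹²)⁵ = e.
The smallest positive k with (a¹²)ᵏ = e is 5.

Answer: 5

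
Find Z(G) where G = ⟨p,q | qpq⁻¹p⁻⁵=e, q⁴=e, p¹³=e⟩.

An element z ∈ Z(G) iff z commutes with every generator.
For example e is central: e·p = p = p·e; e·q = q = q·e.
Whereas p ∉ Z(G) since p·q = pq ≠ p⁵q = q·p.
Checking each of the 52 elements this way gives Z(G) = {e}, of order 1.

Answer: {e}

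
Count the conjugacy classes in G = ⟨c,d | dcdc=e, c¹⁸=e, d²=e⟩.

The conjugacy classes (representative and size) are:
  [e] (size 1), [c] (size 2), [c²] (size 2), [c³] (size 2), [c¹⁴] (size 2), [c⁵] (size 2), [c¹²] (size 2), [c⁷] (size 2), [c¹⁰] (size 2), [c⁹] (size 1), [c¹⁰d] (size 9), [cd] (size 9).
Class equation: 1 + 2 + 2 + 2 + 2 + 2 + 2 + 2 + 2 + 1 + 9 + 9 = 36 = |G|. So G has 12 conjugacy classes.

Answer: 12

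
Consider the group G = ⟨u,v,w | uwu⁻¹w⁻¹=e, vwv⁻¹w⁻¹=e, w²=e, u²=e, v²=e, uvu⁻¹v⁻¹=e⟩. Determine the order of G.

Enumerate words in the generators, reducing via the relations: the distinct elements are
  {e, u, v, w, uv, uw, vw, uvw}.
No further products give new elements, so |G| = 8.

Answer: 8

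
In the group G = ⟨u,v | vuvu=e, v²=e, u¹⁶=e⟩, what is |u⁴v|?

Compute successive powers until reaching e:
  (u⁴v)¹ = u⁴v, (u⁴v)² = e.
The smallest positive k with (u⁴v)ᵏ = e is 2.

Answer: 2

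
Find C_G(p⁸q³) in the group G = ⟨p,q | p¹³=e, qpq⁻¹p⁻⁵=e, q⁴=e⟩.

⟨p⁸q³⟩ ⊆ C_G(p⁸q³) since powers of p⁸q³ commute with p⁸q³; so |C_G(p⁸q³)| ≥ |⟨p⁸q³⟩| = 4.
By orbit–stabilizer, |C_G(p⁸q³)| = |G| / |conj. class of p⁸q³| = 52 / 13 = 4.
The 4 elements commuting with p⁸q³ are {e, p⁷q², p¹²q, p⁸q³}.

Answer: {e, p⁷q², p¹²q, p⁸q³}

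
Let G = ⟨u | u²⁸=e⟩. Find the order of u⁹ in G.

Compute successive powers until reaching e:
  (u⁹)¹ = u⁹, (u⁹)² = u¹⁸, (u⁹)³ = u²⁷, (u⁹)⁴ = u⁸, (u⁹)⁵ = u¹⁷, (u⁹)⁶ = u²⁶, (u⁹)⁷ = u⁷, (u⁹)⁸ = u¹⁶, (u⁹)⁹ = u²⁵, (u⁹)¹⁰ = u⁶, (u⁹)¹¹ = u¹⁵, (u⁹)¹² = u²⁴, (u⁹)¹³ = u⁵, (u⁹)¹⁴ = u¹⁴, (u⁹)¹⁵ = u²³, (u⁹)¹⁶ = u⁴, (u⁹)¹⁷ = u¹³, (u⁹)¹⁸ = u²², (u⁹)¹⁹ = u³, (u⁹)²⁰ = u¹², (u⁹)²¹ = u²¹, (u⁹)²² = u², (u⁹)²³ = u¹¹, (u⁹)²⁴ = u²⁰, (u⁹)²⁵ = u, (u⁹)²⁶ = u¹⁰, (u⁹)²⁷ = u¹⁹, (u⁹)²⁸ = e.
The smallest positive k with (u⁹)ᵏ = e is 28.

Answer: 28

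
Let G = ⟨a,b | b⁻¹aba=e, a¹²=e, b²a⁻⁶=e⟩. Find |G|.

Enumerate words in the generators, reducing via the relations: the distinct elements are
  {a, b, e, ab, a², a³, a⁴, a⁵, a⁶, a⁷, a⁸, a⁹, a²b, a³b, a¹¹, a¹⁰, a⁴b, a⁵b, b⁻¹, ab⁻¹, a²b⁻¹, a³b⁻¹, a⁴b⁻¹, a⁵b⁻¹}.
No further products give new elements, so |G| = 24.

Answer: 24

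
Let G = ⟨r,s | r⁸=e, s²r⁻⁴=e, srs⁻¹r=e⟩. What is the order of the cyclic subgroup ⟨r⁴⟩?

|⟨r⁴⟩| equals the order of r⁴. Compute successive powers until reaching e:
  (r⁴)¹ = r⁴, (r⁴)² = e.
The smallest positive k with (r⁴)ᵏ = e is 2, so |⟨r⁴⟩| = 2.

Answer: 2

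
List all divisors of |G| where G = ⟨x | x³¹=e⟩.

|G| = 31 = 31. By Lagrange's theorem the order of any subgroup divides 31; the divisors of 31 are 1, 31.

Answer: 1, 31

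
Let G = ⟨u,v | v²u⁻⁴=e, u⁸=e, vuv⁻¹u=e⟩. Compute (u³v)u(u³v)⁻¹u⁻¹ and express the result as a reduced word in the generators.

[(u³v), u] = (u³v)·u·(u³v)⁻¹·u⁻¹.
  (u³v) · u = u²v
  (u²v) · (u³v⁻¹) = u⁷
  (u⁷) · (u⁷) = u⁶

Answer: u⁶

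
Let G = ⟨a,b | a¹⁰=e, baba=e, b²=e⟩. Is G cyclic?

Every cyclic group is abelian. But a·b = ab while b·a = a⁹b, so a·b ≠ b·a and G is not abelian. Hence G is not cyclic.

Answer: No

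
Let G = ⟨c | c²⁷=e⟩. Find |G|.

G is generated by a single element, so G is cyclic. The relator gives c²⁷ = e and no smaller power is forced to be e, so the 27 powers {c, e, c², c³, c⁴, c⁵, c⁶, c⁷, c⁸, c⁹, c²², c²³, c²¹, c²⁰, c²⁴, c²⁵, c²⁶, c¹², c¹³, c¹¹, c¹⁰, c¹⁴, c¹⁵, c¹⁶, c¹⁷, c¹⁸, c¹⁹} are distinct. Hence |G| = 27.

Answer: 27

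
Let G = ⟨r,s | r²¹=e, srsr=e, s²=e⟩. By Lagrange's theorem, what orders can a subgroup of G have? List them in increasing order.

|G| = 42 = 2 · 3 · 7. By Lagrange's theorem the order of any subgroup divides 42; the divisors of 42 are 1, 2, 3, 6, 7, 14, 21, 42.

Answer: 1, 2, 3, 6, 7, 14, 21, 42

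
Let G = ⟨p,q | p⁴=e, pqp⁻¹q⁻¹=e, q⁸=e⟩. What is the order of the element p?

Compute successive powers until reaching e:
  p¹ = p, p² = p², p³ = p³, p⁴ = e.
The smallest positive k with pᵏ = e is 4.

Answer: 4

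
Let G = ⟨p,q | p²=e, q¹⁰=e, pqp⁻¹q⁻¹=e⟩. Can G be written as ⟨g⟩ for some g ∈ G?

|G| = 20, but the maximum element order in G is 10 < 20. No single element generates all of G, so G is not cyclic.

Answer: No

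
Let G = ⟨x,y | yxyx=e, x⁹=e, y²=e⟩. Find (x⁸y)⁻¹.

The order of (x⁸y) is 2 (smallest k with (x⁸y)ᵏ = e), so (x⁸y)⁻¹ = (x⁸y)¹ = x⁸y.
Check: (x⁸y) · (x⁸y) → (x⁸y) · x⁸ = y;   y · y = e, giving e as required.

Answer: x⁸y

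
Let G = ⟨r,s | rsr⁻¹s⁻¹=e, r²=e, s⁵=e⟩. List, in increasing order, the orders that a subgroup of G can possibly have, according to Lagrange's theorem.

|G| = 10 = 2 · 5. By Lagrange's theorem the order of any subgroup divides 10; the divisors of 10 are 1, 2, 5, 10.

Answer: 1, 2, 5, 10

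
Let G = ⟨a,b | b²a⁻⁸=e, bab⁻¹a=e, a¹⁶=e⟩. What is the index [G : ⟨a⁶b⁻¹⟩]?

First find ord(a⁶b⁻¹) by computing successive powers:
  (a⁶b⁻¹)¹ = a⁶b⁻¹, (a⁶b⁻¹)² = a⁸, (a⁶b⁻¹)³ = a⁶b, (a⁶b⁻¹)⁴ = e.
So |⟨a⁶b⁻¹⟩| = ord(a⁶b⁻¹) = 4. With |G| = 32, by Lagrange [G : ⟨a⁶b⁻¹⟩] = 32/4 = 8.

Answer: 8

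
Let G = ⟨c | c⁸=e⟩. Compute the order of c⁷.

Compute successive powers until reaching e:
  (c⁷)¹ = c⁷, (c⁷)² = c⁶, (c⁷)³ = c⁵, (c⁷)⁴ = c⁴, (c⁷)⁵ = c³, (c⁷)⁶ = c², (c⁷)⁷ = c, (c⁷)⁸ = e.
The smallest positive k with (c⁷)ᵏ = e is 8.

Answer: 8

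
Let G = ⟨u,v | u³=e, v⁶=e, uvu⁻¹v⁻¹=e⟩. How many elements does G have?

Enumerate words in the generators, reducing via the relations: the distinct elements are
  {e, u, v, uv, u², v², v³, v⁴, v⁵, uv², uv³, uv⁴, uv⁵, u²v, u²v², u²v³, u²v⁴, u²v⁵}.
No further products give new elements, so |G| = 18.

Answer: 18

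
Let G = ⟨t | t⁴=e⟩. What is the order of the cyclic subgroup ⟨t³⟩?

|⟨t³⟩| equals the order of t³. Compute successive powers until reaching e:
  (t³)¹ = t³, (t³)² = t², (t³)³ = t, (t³)⁴ = e.
The smallest positive k with (t³)ᵏ = e is 4, so |⟨t³⟩| = 4.

Answer: 4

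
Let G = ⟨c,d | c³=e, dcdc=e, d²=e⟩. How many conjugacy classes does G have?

The conjugacy classes (representative and size) are:
  [e] (size 1), [c] (size 2), [cd] (size 3).
Class equation: 1 + 2 + 3 = 6 = |G|. So G has 3 conjugacy classes.

Answer: 3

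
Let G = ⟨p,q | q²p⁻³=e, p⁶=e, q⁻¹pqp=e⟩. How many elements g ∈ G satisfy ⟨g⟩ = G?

⟨g⟩ = G would require ord(g) = |G| = 12, but the maximum element order in G is 6 < 12. So G is not cyclic and no single element generates it: the count is 0.

Answer: 0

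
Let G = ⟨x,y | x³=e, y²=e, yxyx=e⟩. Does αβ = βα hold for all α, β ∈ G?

x·y = xy but y·x = x²y, so x·y ≠ y·x and G is not abelian.

Answer: No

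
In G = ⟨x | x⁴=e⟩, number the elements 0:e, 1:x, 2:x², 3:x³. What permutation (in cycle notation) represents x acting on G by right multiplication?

(0 1 2 3)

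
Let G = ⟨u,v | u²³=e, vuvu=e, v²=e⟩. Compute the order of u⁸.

Compute successive powers until reaching e:
  (u⁸)¹ = u⁸, (u⁸)² = u¹⁶, (u⁸)³ = u, (u⁸)⁴ = u⁹, (u⁸)⁵ = u¹⁷, (u⁸)⁶ = u², (u⁸)⁷ = u¹⁰, (u⁸)⁸ = u¹⁸, (u⁸)⁹ = u³, (u⁸)¹⁰ = u¹¹, (u⁸)¹¹ = u¹⁹, (u⁸)¹² = u⁴, (u⁸)¹³ = u¹², (u⁸)¹⁴ = u²⁰, (u⁸)¹⁵ = u⁵, (u⁸)¹⁶ = u¹³, (u⁸)¹⁷ = u²¹, (u⁸)¹⁸ = u⁶, (u⁸)¹⁹ = u¹⁴, (u⁸)²⁰ = u²², (u⁸)²¹ = u⁷, (u⁸)²² = u¹⁵, (u⁸)²³ = e.
The smallest positive k with (u⁸)ᵏ = e is 23.

Answer: 23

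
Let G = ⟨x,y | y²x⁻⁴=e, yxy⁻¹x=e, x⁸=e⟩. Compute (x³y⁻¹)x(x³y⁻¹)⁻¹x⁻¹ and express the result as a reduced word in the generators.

[(x³y⁻¹), x] = (x³y⁻¹)·x·(x³y⁻¹)⁻¹·x⁻¹.
  (x³y⁻¹) · x = x²y⁻¹
  (x²y⁻¹) · (x³y) = x⁷
  (x⁷) · (x⁷) = x⁶

Answer: x⁶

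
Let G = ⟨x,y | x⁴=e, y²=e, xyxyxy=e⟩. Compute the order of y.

Compute successive powers until reaching e:
  y¹ = y, y² = e.
The smallest positive k with yᵏ = e is 2.

Answer: 2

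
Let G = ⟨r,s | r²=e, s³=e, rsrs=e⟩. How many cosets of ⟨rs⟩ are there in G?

First find ord(rs) by computing successive powers:
  (rs)¹ = rs, (rs)² = e.
So |⟨rs⟩| = ord(rs) = 2. With |G| = 6, by Lagrange [G : ⟨rs⟩] = 6/2 = 3.

Answer: 3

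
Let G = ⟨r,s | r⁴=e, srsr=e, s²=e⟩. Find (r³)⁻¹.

The order of (r³) is 4 (smallest k with (r³)ᵏ = e), so (r³)⁻¹ = (r³)³ = r.
Check: (r³) · r → (r³) · r = e, giving e as required.

Answer: r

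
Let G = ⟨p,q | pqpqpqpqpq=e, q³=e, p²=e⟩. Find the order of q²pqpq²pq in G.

Compute successive powers until reaching e:
  (q²pqpq²pq)¹ = q²pqpq²pq, (q²pqpq²pq)² = e.
The smallest positive k with (q²pqpq²pq)ᵏ = e is 2.

Answer: 2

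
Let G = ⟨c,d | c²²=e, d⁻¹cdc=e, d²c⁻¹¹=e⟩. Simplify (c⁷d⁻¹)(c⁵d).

Compute (c⁷d⁻¹) · (c⁵d) by multiplying left to right and reducing via the relations at each step:
  (c⁷d⁻¹) · c⁵ = c²d⁻¹
  (c²d⁻¹) · d = c²

Answer: c²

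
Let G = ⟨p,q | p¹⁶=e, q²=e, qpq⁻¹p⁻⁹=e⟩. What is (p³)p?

Compute (p³) · p by multiplying left to right and reducing via the relations at each step:
  (p³) · p = p⁴

Answer: p⁴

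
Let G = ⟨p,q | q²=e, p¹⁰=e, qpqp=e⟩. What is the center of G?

An element z ∈ Z(G) iff z commutes with every generator.
For example p⁵ is central: (p⁵)·p = p⁶ = p·(p⁵); (p⁵)·q = p⁵q = q·(p⁵).
Whereas p ∉ Z(G) since p·q = pq ≠ p⁹q = q·p.
Checking each of the 20 elements this way gives Z(G) = {e, p⁵}, of order 2.

Answer: {e, p⁵}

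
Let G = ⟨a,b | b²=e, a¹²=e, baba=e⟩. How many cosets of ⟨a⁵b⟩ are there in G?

First find ord(a⁵b) by computing successive powers:
  (a⁵b)¹ = a⁵b, (a⁵b)² = e.
So |⟨a⁵b⟩| = ord(a⁵b) = 2. With |G| = 24, by Lagrange [G : ⟨a⁵b⟩] = 24/2 = 12.

Answer: 12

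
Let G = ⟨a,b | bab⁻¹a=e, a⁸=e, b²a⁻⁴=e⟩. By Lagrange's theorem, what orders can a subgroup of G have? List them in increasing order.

|G| = 16 = 2⁴. By Lagrange's theorem the order of any subgroup divides 16; the divisors of 16 are 1, 2, 4, 8, 16.

Answer: 1, 2, 4, 8, 16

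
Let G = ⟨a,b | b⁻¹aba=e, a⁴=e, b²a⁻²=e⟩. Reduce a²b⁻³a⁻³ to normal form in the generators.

Multiply left to right, reducing at each step:
  (a²) · b⁻³ = b⁻¹
  (b⁻¹) · a⁻³ = ab

Answer: ab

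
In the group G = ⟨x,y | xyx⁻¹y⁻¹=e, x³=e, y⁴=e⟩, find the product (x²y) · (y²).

Compute (x²y) · (y²) by multiplying left to right and reducing via the relations at each step:
  (x²y) · y² = x²y³

Answer: x²y³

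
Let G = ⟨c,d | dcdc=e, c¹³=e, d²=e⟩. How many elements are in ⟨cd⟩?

|⟨cd⟩| equals the order of cd. Compute successive powers until reaching e:
  (cd)¹ = cd, (cd)² = e.
The smallest positive k with (cd)ᵏ = e is 2, so |⟨cd⟩| = 2.

Answer: 2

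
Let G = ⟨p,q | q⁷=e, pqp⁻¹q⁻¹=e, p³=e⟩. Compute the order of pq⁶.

Compute successive powers until reaching e:
  (pq⁶)¹ = pq⁶, (pq⁶)² = p²q⁵, (pq⁶)³ = q⁴, (pq⁶)⁴ = pq³, (pq⁶)⁵ = p²q², (pq⁶)⁶ = q, (pq⁶)⁷ = p, (pq⁶)⁸ = p²q⁶, (pq⁶)⁹ = q⁵, (pq⁶)¹⁰ = pq⁴, (pq⁶)¹¹ = p²q³, (pq⁶)¹² = q², (pq⁶)¹³ = pq, (pq⁶)¹⁴ = p², (pq⁶)¹⁵ = q⁶, (pq⁶)¹⁶ = pq⁵, (pq⁶)¹⁷ = p²q⁴, (pq⁶)¹⁸ = q³, (pq⁶)¹⁹ = pq², (pq⁶)²⁰ = p²q, (pq⁶)²¹ = e.
The smallest positive k with (pq⁶)ᵏ = e is 21.

Answer: 21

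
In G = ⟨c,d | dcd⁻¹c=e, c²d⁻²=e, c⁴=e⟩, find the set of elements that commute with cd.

⟨cd⟩ ⊆ C_G(cd) since powers of cd commute with cd; so |C_G(cd)| ≥ |⟨cd⟩| = 4.
By orbit–stabilizer, |C_G(cd)| = |G| / |conj. class of cd| = 8 / 2 = 4.
The 4 elements commuting with cd are {e, c², cd⁻¹, cd}.

Answer: {e, c², cd⁻¹, cd}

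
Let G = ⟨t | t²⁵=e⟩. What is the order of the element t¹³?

Compute successive powers until reaching e:
  (t¹³)¹ = t¹³, (t¹³)² = t, (t¹³)³ = t¹⁴, (t¹³)⁴ = t², (t¹³)⁵ = t¹⁵, (t¹³)⁶ = t³, (t¹³)⁷ = t¹⁶, (t¹³)⁸ = t⁴, (t¹³)⁹ = t¹⁷, (t¹³)¹⁰ = t⁵, (t¹³)¹¹ = t¹⁸, (t¹³)¹² = t⁶, (t¹³)¹³ = t¹⁹, (t¹³)¹⁴ = t⁷, (t¹³)¹⁵ = t²⁰, (t¹³)¹⁶ = t⁸, (t¹³)¹⁷ = t²¹, (t¹³)¹⁸ = t⁹, (t¹³)¹⁹ = t²², (t¹³)²⁰ = t¹⁰, (t¹³)²¹ = t²³, (t¹³)²² = t¹¹, (t¹³)²³ = t²⁴, (t¹³)²⁴ = t¹², (t¹³)²⁵ = e.
The smallest positive k with (t¹³)ᵏ = e is 25.

Answer: 25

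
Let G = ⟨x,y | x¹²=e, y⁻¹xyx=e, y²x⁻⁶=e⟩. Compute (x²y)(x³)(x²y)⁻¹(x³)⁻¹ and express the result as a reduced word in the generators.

[(x²y), (x³)] = (x²y)·(x³)·(x²y)⁻¹·(x³)⁻¹.
  (x²y) · (x³) = x⁵y⁻¹
  (x⁵y⁻¹) · (x²y⁻¹) = x⁹
  (x⁹) · (x⁹) = x⁶

Answer: x⁶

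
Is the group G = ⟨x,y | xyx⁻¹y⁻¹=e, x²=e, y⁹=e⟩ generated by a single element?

|G| = 18. The element xy has order 18 (its powers give 18 distinct elements), so ⟨xy⟩ = G and G is cyclic.

Answer: Yes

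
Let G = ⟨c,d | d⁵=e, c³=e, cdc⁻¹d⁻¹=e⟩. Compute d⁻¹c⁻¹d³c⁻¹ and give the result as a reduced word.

Multiply left to right, reducing at each step:
  (d⁴) · c⁻¹ = c²d⁴
  (c²d⁴) · d³ = c²d²
  (c²d²) · c⁻¹ = cd²

Answer: cd²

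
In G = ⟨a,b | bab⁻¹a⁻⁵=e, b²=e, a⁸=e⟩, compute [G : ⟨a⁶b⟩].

First find ord(a⁶b) by computing successive powers:
  (a⁶b)¹ = a⁶b, (a⁶b)² = a⁴, (a⁶b)³ = a²b, (a⁶b)⁴ = e.
So |⟨a⁶b⟩| = ord(a⁶b) = 4. With |G| = 16, by Lagrange [G : ⟨a⁶b⟩] = 16/4 = 4.

Answer: 4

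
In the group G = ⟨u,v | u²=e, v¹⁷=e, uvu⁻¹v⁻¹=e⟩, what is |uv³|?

Compute successive powers until reaching e:
  (uv³)¹ = uv³, (uv³)² = v⁶, (uv³)³ = uv⁹, (uv³)⁴ = v¹², (uv³)⁵ = uv¹⁵, (uv³)⁶ = v, (uv³)⁷ = uv⁴, (uv³)⁸ = v⁷, (uv³)⁹ = uv¹⁰, (uv³)¹⁰ = v¹³, (uv³)¹¹ = uv¹⁶, (uv³)¹² = v², (uv³)¹³ = uv⁵, (uv³)¹⁴ = v⁸, (uv³)¹⁵ = uv¹¹, (uv³)¹⁶ = v¹⁴, (uv³)¹⁷ = u, (uv³)¹⁸ = v³, (uv³)¹⁹ = uv⁶, (uv³)²⁰ = v⁹, (uv³)²¹ = uv¹², (uv³)²² = v¹⁵, (uv³)²³ = uv, (uv³)²⁴ = v⁴, (uv³)²⁵ = uv⁷, (uv³)²⁶ = v¹⁰, (uv³)²⁷ = uv¹³, (uv³)²⁸ = v¹⁶, (uv³)²⁹ = uv², (uv³)³⁰ = v⁵, (uv³)³¹ = uv⁸, (uv³)³² = v¹¹, (uv³)³³ = uv¹⁴, (uv³)³⁴ = e.
The smallest positive k with (uv³)ᵏ = e is 34.

Answer: 34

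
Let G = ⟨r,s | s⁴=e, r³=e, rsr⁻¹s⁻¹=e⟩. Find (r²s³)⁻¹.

The order of (r²s³) is 12 (smallest k with (r²s³)ᵏ = e), so (r²s³)⁻¹ = (r²s³)¹¹ = rs.
Check: (r²s³) · (rs) → (r²s³) · r = s³;   (s³) · s = e, giving e as required.

Answer: rs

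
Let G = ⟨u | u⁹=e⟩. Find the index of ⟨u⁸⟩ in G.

First find ord(u⁸) by computing successive powers:
  (u⁸)¹ = u⁸, (u⁸)² = u⁷, (u⁸)³ = u⁶, (u⁸)⁴ = u⁵, (u⁸)⁵ = u⁴, (u⁸)⁶ = u³, (u⁸)⁷ = u², (u⁸)⁸ = u, (u⁸)⁹ = e.
So |⟨u⁸⟩| = ord(u⁸) = 9. With |G| = 9, by Lagrange [G : ⟨u⁸⟩] = 9/9 = 1.

Answer: 1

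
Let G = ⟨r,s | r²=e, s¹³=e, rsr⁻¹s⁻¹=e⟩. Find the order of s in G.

Compute successive powers until reaching e:
  s¹ = s, s² = s², s³ = s³, s⁴ = s⁴, s⁵ = s⁵, s⁶ = s⁶, s⁷ = s⁷, s⁸ = s⁸, s⁹ = s⁹, s¹⁰ = s¹⁰, s¹¹ = s¹¹, s¹² = s¹², s¹³ = e.
The smallest positive k with sᵏ = e is 13.

Answer: 13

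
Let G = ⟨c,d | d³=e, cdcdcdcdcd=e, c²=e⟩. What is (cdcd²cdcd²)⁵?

Compute successive powers of (cdcd²cdcd²), reducing at each step:
  (cdcd²cdcd²)²: (cdcd²cdcd²) · c = cdcd²cdcd²c;   (cdcd²cdcd²c) · d = cdcd²cdcd²cd;   (cdcd²cdcd²cd) · c = dcd²cdcd²cd;   (dcd²cdcd²cd) · d² = dcd²cdcd²c;   (dcd²cdcd²c) · c = dcd²cdcd²;   (dcd²cdcd²) · d = dcd²cdc;   (dcd²cdc) · c = dcd²cd;   (dcd²cd) · d² = dcd²c
  (cdcd²cdcd²)³: (dcd²c) · c = dcd²;   (dcd²) · d = dc;   (dc) · c = d;   d · d² = e;   e · c = c;   c · d = cd;   (cd) · c = cdc;   (cdc) · d² = cdcd²
  (cdcd²cdcd²)⁴: (cdcd²) · c = cdcd²c;   (cdcd²c) · d = cdcd²cd;   (cdcd²cd) · c = cdcd²cdc;   (cdcd²cdc) · d² = cdcd²cdcd²;   (cdcd²cdcd²) · c = cdcd²cdcd²c;   (cdcd²cdcd²c) · d = cdcd²cdcd²cd;   (cdcd²cdcd²cd) · c = dcd²cdcd²cd;   (dcd²cdcd²cd) · d² = dcd²cdcd²c
  (cdcd²cdcd²)⁵: (dcd²cdcd²c) · c = dcd²cdcd²;   (dcd²cdcd²) · d = dcd²cdc;   (dcd²cdc) · c = dcd²cd;   (dcd²cd) · d² = dcd²c;   (dcd²c) · c = dcd²;   (dcd²) · d = dc;   (dc) · c = d;   d · d² = e

Answer: e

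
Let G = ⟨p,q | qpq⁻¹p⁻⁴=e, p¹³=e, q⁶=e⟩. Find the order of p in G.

Compute successive powers until reaching e:
  p¹ = p, p² = p², p³ = p³, p⁴ = p⁴, p⁵ = p⁵, p⁶ = p⁶, p⁷ = p⁷, p⁸ = p⁸, p⁹ = p⁹, p¹⁰ = p¹⁰, p¹¹ = p¹¹, p¹² = p¹², p¹³ = e.
The smallest positive k with pᵏ = e is 13.

Answer: 13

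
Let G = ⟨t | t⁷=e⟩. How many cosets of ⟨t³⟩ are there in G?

First find ord(t³) by computing successive powers:
  (t³)¹ = t³, (t³)² = t⁶, (t³)³ = t², (t³)⁴ = t⁵, (t³)⁵ = t, (t³)⁶ = t⁴, (t³)⁷ = e.
So |⟨t³⟩| = ord(t³) = 7. With |G| = 7, by Lagrange [G : ⟨t³⟩] = 7/7 = 1.

Answer: 1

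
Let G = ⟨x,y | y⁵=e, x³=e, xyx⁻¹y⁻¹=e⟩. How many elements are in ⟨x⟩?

|⟨x⟩| equals the order of x. Compute successive powers until reaching e:
  x¹ = x, x² = x², x³ = e.
The smallest positive k with xᵏ = e is 3, so |⟨x⟩| = 3.

Answer: 3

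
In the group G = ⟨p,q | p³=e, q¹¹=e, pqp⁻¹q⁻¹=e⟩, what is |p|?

Compute successive powers until reaching e:
  p¹ = p, p² = p², p³ = e.
The smallest positive k with pᵏ = e is 3.

Answer: 3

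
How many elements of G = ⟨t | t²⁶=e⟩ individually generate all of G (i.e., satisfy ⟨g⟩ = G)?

G is cyclic of order 26. An element generates G iff its order is 26, and a cyclic group of order 26 has exactly φ(26) = 12 such elements.

Answer: 12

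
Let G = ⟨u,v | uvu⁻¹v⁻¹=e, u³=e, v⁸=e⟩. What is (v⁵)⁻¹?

The order of (v⁵) is 8 (smallest k with (v⁵)ᵏ = e), so (v⁵)⁻¹ = (v⁵)⁷ = v³.
Check: (v⁵) · (v³) → (v⁵) · v³ = e, giving e as required.

Answer: v³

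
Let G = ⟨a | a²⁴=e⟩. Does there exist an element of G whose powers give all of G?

|G| = 24. The element a has order 24 (its powers give 24 distinct elements), so ⟨a⟩ = G and G is cyclic.

Answer: Yes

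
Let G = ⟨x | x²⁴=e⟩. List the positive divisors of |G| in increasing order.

|G| = 24 = 2³ · 3. By Lagrange's theorem the order of any subgroup divides 24; the divisors of 24 are 1, 2, 3, 4, 6, 8, 12, 24.

Answer: 1, 2, 3, 4, 6, 8, 12, 24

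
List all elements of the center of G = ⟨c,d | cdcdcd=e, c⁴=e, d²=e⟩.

An element z ∈ Z(G) iff z commutes with every generator.
For example e is central: e·c = c = c·e; e·d = d = d·e.
Whereas c ∉ Z(G) since c·d = cd ≠ dc = d·c.
Checking each of the 24 elements this way gives Z(G) = {e}, of order 1.

Answer: {e}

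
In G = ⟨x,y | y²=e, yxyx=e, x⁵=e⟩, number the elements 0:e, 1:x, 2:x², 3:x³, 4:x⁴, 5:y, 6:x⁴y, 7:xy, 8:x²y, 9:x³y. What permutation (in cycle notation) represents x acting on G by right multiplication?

(0 1 2 3 4)(5 6 9 8 7)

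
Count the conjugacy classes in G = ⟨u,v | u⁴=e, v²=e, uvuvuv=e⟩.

The conjugacy classes (representative and size) are:
  [e] (size 1), [u³] (size 6), [u²vu²v] (size 3), [uvu³] (size 6), [vu³] (size 8).
Class equation: 1 + 6 + 3 + 6 + 8 = 24 = |G|. So G has 5 conjugacy classes.

Answer: 5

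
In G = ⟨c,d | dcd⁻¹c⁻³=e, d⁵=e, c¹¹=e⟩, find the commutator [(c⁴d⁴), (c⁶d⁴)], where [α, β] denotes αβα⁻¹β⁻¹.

[(c⁴d⁴), (c⁶d⁴)] = (c⁴d⁴)·(c⁶d⁴)·(c⁴d⁴)⁻¹·(c⁶d⁴)⁻¹.
  (c⁴d⁴) · (c⁶d⁴) = c⁶d³
  (c⁶d³) · (c¹⁰d) = cd⁴
  (cd⁴) · (c⁴d) = c⁶

Answer: c⁶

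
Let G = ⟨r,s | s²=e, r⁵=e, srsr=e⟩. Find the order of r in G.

Compute successive powers until reaching e:
  r¹ = r, r² = r², r³ = r³, r⁴ = r⁴, r⁵ = e.
The smallest positive k with rᵏ = e is 5.

Answer: 5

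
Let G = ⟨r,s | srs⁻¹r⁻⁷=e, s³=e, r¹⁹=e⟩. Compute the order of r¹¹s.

Compute successive powers until reaching e:
  (r¹¹s)¹ = r¹¹s, (r¹¹s)² = r¹²s², (r¹¹s)³ = e.
The smallest positive k with (r¹¹s)ᵏ = e is 3.

Answer: 3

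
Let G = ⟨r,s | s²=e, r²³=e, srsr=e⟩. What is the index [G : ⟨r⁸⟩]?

First find ord(r⁸) by computing successive powers:
  (r⁸)¹ = r⁸, (r⁸)² = r¹⁶, (r⁸)³ = r, (r⁸)⁴ = r⁹, (r⁸)⁵ = r¹⁷, (r⁸)⁶ = r², (r⁸)⁷ = r¹⁰, (r⁸)⁸ = r¹⁸, (r⁸)⁹ = r³, (r⁸)¹⁰ = r¹¹, (r⁸)¹¹ = r¹⁹, (r⁸)¹² = r⁴, (r⁸)¹³ = r¹², (r⁸)¹⁴ = r²⁰, (r⁸)¹⁵ = r⁵, (r⁸)¹⁶ = r¹³, (r⁸)¹⁷ = r²¹, (r⁸)¹⁸ = r⁶, (r⁸)¹⁹ = r¹⁴, (r⁸)²⁰ = r²², (r⁸)²¹ = r⁷, (r⁸)²² = r¹⁵, (r⁸)²³ = e.
So |⟨r⁸⟩| = ord(r⁸) = 23. With |G| = 46, by Lagrange [G : ⟨r⁸⟩] = 46/23 = 2.

Answer: 2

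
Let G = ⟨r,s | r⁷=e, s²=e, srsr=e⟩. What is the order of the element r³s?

Compute successive powers until reaching e:
  (r³s)¹ = r³s, (r³s)² = e.
The smallest positive k with (r³s)ᵏ = e is 2.

Answer: 2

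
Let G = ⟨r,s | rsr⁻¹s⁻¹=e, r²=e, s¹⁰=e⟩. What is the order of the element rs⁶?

Compute successive powers until reaching e:
  (rs⁶)¹ = rs⁶, (rs⁶)² = s², (rs⁶)³ = rs⁸, (rs⁶)⁴ = s⁴, (rs⁶)⁵ = r, (rs⁶)⁶ = s⁶, (rs⁶)⁷ = rs², (rs⁶)⁸ = s⁸, (rs⁶)⁹ = rs⁴, (rs⁶)¹⁰ = e.
The smallest positive k with (rs⁶)ᵏ = e is 10.

Answer: 10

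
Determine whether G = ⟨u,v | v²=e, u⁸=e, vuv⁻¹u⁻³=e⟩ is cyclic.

Every cyclic group is abelian. But u·v = uv while v·u = u³v, so u·v ≠ v·u and G is not abelian. Hence G is not cyclic.

Answer: No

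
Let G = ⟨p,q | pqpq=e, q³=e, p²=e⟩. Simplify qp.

Compute q · p by multiplying left to right and reducing via the relations at each step:
  q · p = pq²

Answer: pq²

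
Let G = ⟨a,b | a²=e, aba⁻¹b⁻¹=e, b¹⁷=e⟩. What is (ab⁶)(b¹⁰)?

Compute (ab⁶) · (b¹⁰) by multiplying left to right and reducing via the relations at each step:
  (ab⁶) · b¹⁰ = ab¹⁶

Answer: ab¹⁶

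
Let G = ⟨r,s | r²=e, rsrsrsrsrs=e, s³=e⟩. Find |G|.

Enumerate words in the generators, reducing via the relations: the distinct elements are
  {e, r, s, rs, sr, s², rsr, rs², srs, s²r, rsrs, rs²r, srsr, srs², s²rs, rsrsr, rsrs², rs²rs, srs²r, s²rsr, s²rs², rsrs²r, rs²rsr, rs²rs², srsrs², srs²rs, s²rsrs, s²rs²r, rsrs²rs, rs²rsrs, rs²rs²r, srsrs²r, srs²rsr, srs²rs², s²rsrs², s²rs²rs, rsrs²rsr, rsrs²rs², rs²rsrs², srsrs²rs, srs²rsrs, s²rsrs²r, s²rs²rsr, rsrs²rsrs, rs²rsrs²r, srsrs²rs², srs²rsrs², s²rsrs²rs, s²rs²rsrs, rsrs²rsrs², rs²rsrs²rs, srs²rsrs²r, s²rsrs²rsr, s²rsrs²rs², s²rs²rsrs², rsrs²rsrs²r, rs²rsrs²rsr, rs²rsrs²rs², srs²rsrs²rs, rsrs²rsrs²rs}.
No further products give new elements, so |G| = 60.

Answer: 60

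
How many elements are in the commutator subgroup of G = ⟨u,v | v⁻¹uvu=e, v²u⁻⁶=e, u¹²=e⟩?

G' = [G, G] is generated by all commutators. The generator-pair commutators are: [u, v] = u².
The subgroup they normally generate is {e, u², u⁴, u⁶, u⁸, u¹⁰}, of order 6.
Check: |G/G'| = 24/6 = 4 is the order of the abelianisation.

Answer: 6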